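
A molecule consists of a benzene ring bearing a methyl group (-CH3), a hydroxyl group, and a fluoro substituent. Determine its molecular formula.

C7H7FO

Atom tally by fragment:
  benzene ring core → C:6 H:6
  (− 3 ring H displaced by substituents)
  + CH3 → C:1 H:3
  + OH → O:1 H:1
  + F → F:1
Element totals:
  C: 7
  H: 7
  F: 1
  O: 1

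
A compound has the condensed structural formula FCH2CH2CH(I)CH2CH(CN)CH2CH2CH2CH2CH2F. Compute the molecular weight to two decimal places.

329.17 g/mol

Atom tally by fragment:
  FCH2 → C:1 H:2 F:1
  CH2 → C:1 H:2
  CH(I) → C:1 H:1 I:1
  CH2 → C:1 H:2
  CH(CN) → C:2 H:1 N:1
  CH2 → C:1 H:2
  CH2 → C:1 H:2
  CH2 → C:1 H:2
  CH2 → C:1 H:2
  CH2F → C:1 H:2 F:1
Element totals:
  C: 11
  H: 18
  F: 2
  I: 1
  N: 1
Molecular formula: C11H18F2IN.
  M = 11(12.011) + 18(1.008) + 2(18.998) + 126.904 + 14.007
    = 132.121 + 18.144 + 37.996 + 126.904 + 14.007 = 329.172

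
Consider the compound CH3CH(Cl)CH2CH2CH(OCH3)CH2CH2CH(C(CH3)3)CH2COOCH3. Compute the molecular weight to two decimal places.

Atom tally by fragment:
  CH3 → C:1 H:3
  CH(Cl) → C:1 H:1 Cl:1
  CH2 → C:1 H:2
  CH2 → C:1 H:2
  CH(OCH3) → C:2 H:4 O:1
  CH2 → C:1 H:2
  CH2 → C:1 H:2
  CH(C(CH3)3) → C:5 H:10
  CH2COOCH3 → C:3 H:5 O:2
Element totals:
  C: 16
  H: 31
  Cl: 1
  O: 3
Molecular formula: C16H31ClO3.
  M = 16(12.011) + 31(1.008) + 35.45 + 3(15.999)
    = 192.176 + 31.248 + 35.450 + 47.997 = 306.871

306.87 g/mol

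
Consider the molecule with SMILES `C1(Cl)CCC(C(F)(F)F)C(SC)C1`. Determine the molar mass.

Atom tally by fragment:
  cyclohexane ring core → C:6 H:12
  (− 3 ring H displaced by substituents)
  + Cl → Cl:1
  + CF3 → C:1 F:3
  + SCH3 → C:1 H:3 S:1
Element totals:
  C: 8
  H: 12
  Cl: 1
  F: 3
  S: 1
Molecular formula: C8H12ClF3S.
  M = 8(12.011) + 12(1.008) + 35.45 + 3(18.998) + 32.06
    = 96.088 + 12.096 + 35.450 + 56.994 + 32.060 = 232.688

232.69 g/mol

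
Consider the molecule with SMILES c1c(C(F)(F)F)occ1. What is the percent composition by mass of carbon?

Atom tally by fragment:
  furan ring core → C:4 H:4 O:1
  (− 1 ring H displaced by substituents)
  + CF3 → C:1 F:3
Element totals:
  C: 5
  H: 3
  F: 3
  O: 1
Molecular formula: C5H3F3O.
Molar mass = 136.072 g/mol.
Mass from C: 5 × 12.011 = 60.055 g/mol.
%C = 60.055 / 136.072 × 100 = 44.13%.

44.13%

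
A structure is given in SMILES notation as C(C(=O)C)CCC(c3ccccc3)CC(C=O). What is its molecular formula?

C15H20O2

Atom tally by fragment:
  CH3COCH2 → C:3 H:5 O:1
  CH2 → C:1 H:2
  CH2 → C:1 H:2
  CH(C6H5) → C:7 H:6
  CH2 → C:1 H:2
  CH2CHO → C:2 H:3 O:1
Element totals:
  C: 15
  H: 20
  O: 2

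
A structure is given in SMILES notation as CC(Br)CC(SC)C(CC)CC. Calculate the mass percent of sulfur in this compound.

12.66%

Atom tally by fragment:
  CH3 → C:1 H:3
  CH(Br) → C:1 H:1 Br:1
  CH2 → C:1 H:2
  CH(SCH3) → C:2 H:4 S:1
  CH(C2H5) → C:3 H:6
  CH2 → C:1 H:2
  CH3 → C:1 H:3
Element totals:
  C: 10
  H: 21
  Br: 1
  S: 1
Molecular formula: C10H21BrS.
Molar mass = 253.242 g/mol.
Mass from S: 1 × 32.06 = 32.060 g/mol.
%S = 32.060 / 253.242 × 100 = 12.66%.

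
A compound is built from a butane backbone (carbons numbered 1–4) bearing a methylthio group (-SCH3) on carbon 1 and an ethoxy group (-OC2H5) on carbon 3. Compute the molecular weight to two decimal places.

Atom tally by fragment:
  CH3SCH2 → C:2 H:5 S:1
  CH2 → C:1 H:2
  CH(OC2H5) → C:3 H:6 O:1
  CH3 → C:1 H:3
Element totals:
  C: 7
  H: 16
  O: 1
  S: 1
Molecular formula: C7H16OS.
  M = 7(12.011) + 16(1.008) + 15.999 + 32.06
    = 84.077 + 16.128 + 15.999 + 32.060 = 148.264

148.26 g/mol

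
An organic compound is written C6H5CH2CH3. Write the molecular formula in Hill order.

Element totals:
  C: 8
  H: 10

C8H10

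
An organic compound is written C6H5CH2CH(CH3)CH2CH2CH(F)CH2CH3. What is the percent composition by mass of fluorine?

Atom tally by fragment:
  C6H5CH2 → C:7 H:7
  CH(CH3) → C:2 H:4
  CH2 → C:1 H:2
  CH2 → C:1 H:2
  CH(F) → C:1 H:1 F:1
  CH2 → C:1 H:2
  CH3 → C:1 H:3
Element totals:
  C: 14
  H: 21
  F: 1
Molecular formula: C14H21F.
Molar mass = 208.320 g/mol.
Mass from F: 1 × 18.998 = 18.998 g/mol.
%F = 18.998 / 208.320 × 100 = 9.12%.

9.12%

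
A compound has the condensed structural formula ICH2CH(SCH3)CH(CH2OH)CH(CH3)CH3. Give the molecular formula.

Atom tally by fragment:
  ICH2 → C:1 H:2 I:1
  CH(SCH3) → C:2 H:4 S:1
  CH(CH2OH) → C:2 H:4 O:1
  CH(CH3) → C:2 H:4
  CH3 → C:1 H:3
Element totals:
  C: 8
  H: 17
  I: 1
  O: 1
  S: 1

C8H17IOS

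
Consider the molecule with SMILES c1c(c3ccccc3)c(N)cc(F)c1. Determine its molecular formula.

C12H10FN

Atom tally by fragment:
  benzene ring core → C:6 H:6
  (− 3 ring H displaced by substituents)
  + C6H5 → C:6 H:5
  + NH2 → N:1 H:2
  + F → F:1
Element totals:
  C: 12
  H: 10
  F: 1
  N: 1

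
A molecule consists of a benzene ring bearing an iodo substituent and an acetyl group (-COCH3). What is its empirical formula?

Atom tally by fragment:
  benzene ring core → C:6 H:6
  (− 2 ring H displaced by substituents)
  + I → I:1
  + COCH3 → C:2 H:3 O:1
Element totals:
  C: 8
  H: 7
  I: 1
  O: 1
Molecular formula: C8H7IO.
gcd of subscripts (8, 7, 1, 1) = 1, so the empirical formula equals the molecular formula.

C8H7IO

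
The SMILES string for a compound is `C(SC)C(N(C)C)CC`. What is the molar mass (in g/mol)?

147.28 g/mol

Atom tally by fragment:
  CH3SCH2 → C:2 H:5 S:1
  CH(N(CH3)2) → C:3 H:7 N:1
  CH2 → C:1 H:2
  CH3 → C:1 H:3
Element totals:
  C: 7
  H: 17
  N: 1
  S: 1
Molecular formula: C7H17NS.
  M = 7(12.011) + 17(1.008) + 14.007 + 32.06
    = 84.077 + 17.136 + 14.007 + 32.060 = 147.280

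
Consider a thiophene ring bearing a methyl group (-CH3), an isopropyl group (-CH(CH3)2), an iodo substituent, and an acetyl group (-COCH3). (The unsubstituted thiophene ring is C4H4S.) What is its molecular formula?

Atom tally by fragment:
  thiophene ring core → C:4 H:4 S:1
  (− 4 ring H displaced by substituents)
  + CH3 → C:1 H:3
  + CH(CH3)2 → C:3 H:7
  + I → I:1
  + COCH3 → C:2 H:3 O:1
Element totals:
  C: 10
  H: 13
  I: 1
  O: 1
  S: 1

C10H13IOS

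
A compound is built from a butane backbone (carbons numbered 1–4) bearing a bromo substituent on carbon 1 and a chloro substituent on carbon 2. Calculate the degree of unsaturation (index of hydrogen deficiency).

0

Atom tally by fragment:
  BrCH2 → C:1 H:2 Br:1
  CH(Cl) → C:1 H:1 Cl:1
  CH2 → C:1 H:2
  CH3 → C:1 H:3
Element totals:
  C: 4
  H: 8
  Br: 1
  Cl: 1
Molecular formula: C4H8BrCl.
DoU = (2C + 2 + N − H − X) / 2 = (2·4 + 2 + 0 − 8 − 2) / 2 = 0.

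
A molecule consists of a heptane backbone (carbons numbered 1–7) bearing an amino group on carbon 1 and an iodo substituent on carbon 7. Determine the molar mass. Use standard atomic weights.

Atom tally by fragment:
  H2NCH2 → C:1 H:4 N:1
  CH2 → C:1 H:2
  CH2 → C:1 H:2
  CH2 → C:1 H:2
  CH2 → C:1 H:2
  CH2 → C:1 H:2
  CH2I → C:1 H:2 I:1
Element totals:
  C: 7
  H: 16
  I: 1
  N: 1
Molecular formula: C7H16IN.
  M = 7(12.011) + 16(1.008) + 126.904 + 14.007
    = 84.077 + 16.128 + 126.904 + 14.007 = 241.116

241.12 g/mol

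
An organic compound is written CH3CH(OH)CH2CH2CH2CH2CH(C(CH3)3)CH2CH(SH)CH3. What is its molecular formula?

Element totals:
  C: 14
  H: 30
  O: 1
  S: 1

C14H30OS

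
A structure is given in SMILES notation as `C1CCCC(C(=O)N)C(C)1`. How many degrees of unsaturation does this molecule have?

2

Atom tally by fragment:
  cyclohexane ring core → C:6 H:12
  (− 2 ring H displaced by substituents)
  + CONH2 → C:1 H:2 O:1 N:1
  + CH3 → C:1 H:3
Element totals:
  C: 8
  H: 15
  N: 1
  O: 1
Molecular formula: C8H15NO.
DoU = (2C + 2 + N − H − X) / 2 = (2·8 + 2 + 1 − 15 − 0) / 2 = 2.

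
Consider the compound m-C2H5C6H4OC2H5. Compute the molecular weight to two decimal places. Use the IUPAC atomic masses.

150.22 g/mol

Element totals:
  C: 10
  H: 14
  O: 1
Molecular formula: C10H14O.
  M = 10(12.011) + 14(1.008) + 15.999
    = 120.110 + 14.112 + 15.999 = 150.221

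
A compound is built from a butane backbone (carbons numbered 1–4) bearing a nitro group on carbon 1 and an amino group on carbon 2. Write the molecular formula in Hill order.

Atom tally by fragment:
  O2NCH2 → C:1 H:2 N:1 O:2
  CH(NH2) → C:1 H:3 N:1
  CH2 → C:1 H:2
  CH3 → C:1 H:3
Element totals:
  C: 4
  H: 10
  N: 2
  O: 2

C4H10N2O2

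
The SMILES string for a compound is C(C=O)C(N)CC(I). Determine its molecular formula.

Atom tally by fragment:
  OHCCH2 → C:2 H:3 O:1
  CH(NH2) → C:1 H:3 N:1
  CH2 → C:1 H:2
  CH2I → C:1 H:2 I:1
Element totals:
  C: 5
  H: 10
  I: 1
  N: 1
  O: 1

C5H10INO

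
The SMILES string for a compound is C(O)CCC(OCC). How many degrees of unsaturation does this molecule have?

0

Atom tally by fragment:
  HOCH2 → C:1 H:3 O:1
  CH2 → C:1 H:2
  CH2 → C:1 H:2
  CH2OC2H5 → C:3 H:7 O:1
Element totals:
  C: 6
  H: 14
  O: 2
Molecular formula: C6H14O2.
DoU = (2C + 2 + N − H − X) / 2 = (2·6 + 2 + 0 − 14 − 0) / 2 = 0.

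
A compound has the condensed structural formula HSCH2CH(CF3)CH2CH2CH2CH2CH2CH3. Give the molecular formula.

Atom tally by fragment:
  HSCH2 → C:1 H:3 S:1
  CH(CF3) → C:2 H:1 F:3
  CH2 → C:1 H:2
  CH2 → C:1 H:2
  CH2 → C:1 H:2
  CH2 → C:1 H:2
  CH2 → C:1 H:2
  CH3 → C:1 H:3
Element totals:
  C: 9
  H: 17
  F: 3
  S: 1

C9H17F3S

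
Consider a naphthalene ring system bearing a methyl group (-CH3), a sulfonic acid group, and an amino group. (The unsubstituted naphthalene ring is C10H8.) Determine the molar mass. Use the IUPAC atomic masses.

237.27 g/mol

Atom tally by fragment:
  naphthalene ring system core → C:10 H:8
  (− 3 ring H displaced by substituents)
  + CH3 → C:1 H:3
  + SO3H → S:1 O:3 H:1
  + NH2 → N:1 H:2
Element totals:
  C: 11
  H: 11
  N: 1
  O: 3
  S: 1
Molecular formula: C11H11NO3S.
  M = 11(12.011) + 11(1.008) + 14.007 + 3(15.999) + 32.06
    = 132.121 + 11.088 + 14.007 + 47.997 + 32.060 = 237.273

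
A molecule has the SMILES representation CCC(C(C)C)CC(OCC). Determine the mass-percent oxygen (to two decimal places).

10.11%

Atom tally by fragment:
  CH3 → C:1 H:3
  CH2 → C:1 H:2
  CH(CH(CH3)2) → C:4 H:8
  CH2 → C:1 H:2
  CH2OC2H5 → C:3 H:7 O:1
Element totals:
  C: 10
  H: 22
  O: 1
Molecular formula: C10H22O.
Molar mass = 158.285 g/mol.
Mass from O: 1 × 15.999 = 15.999 g/mol.
%O = 15.999 / 158.285 × 100 = 10.11%.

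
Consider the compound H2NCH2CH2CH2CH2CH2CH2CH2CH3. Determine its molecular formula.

C8H19N

Atom tally by fragment:
  H2NCH2 → C:1 H:4 N:1
  CH2 → C:1 H:2
  CH2 → C:1 H:2
  CH2 → C:1 H:2
  CH2 → C:1 H:2
  CH2 → C:1 H:2
  CH2 → C:1 H:2
  CH3 → C:1 H:3
Element totals:
  C: 8
  H: 19
  N: 1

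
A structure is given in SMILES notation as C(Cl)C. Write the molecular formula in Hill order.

Atom tally by fragment:
  ClCH2 → C:1 H:2 Cl:1
  CH3 → C:1 H:3
Element totals:
  C: 2
  H: 5
  Cl: 1

C2H5Cl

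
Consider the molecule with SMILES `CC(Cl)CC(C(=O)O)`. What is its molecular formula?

Atom tally by fragment:
  CH3 → C:1 H:3
  CH(Cl) → C:1 H:1 Cl:1
  CH2 → C:1 H:2
  CH2COOH → C:2 H:3 O:2
Element totals:
  C: 5
  H: 9
  Cl: 1
  O: 2

C5H9ClO2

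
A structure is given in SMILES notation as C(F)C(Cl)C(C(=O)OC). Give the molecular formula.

C5H8ClFO2

Atom tally by fragment:
  FCH2 → C:1 H:2 F:1
  CH(Cl) → C:1 H:1 Cl:1
  CH2COOCH3 → C:3 H:5 O:2
Element totals:
  C: 5
  H: 8
  Cl: 1
  F: 1
  O: 2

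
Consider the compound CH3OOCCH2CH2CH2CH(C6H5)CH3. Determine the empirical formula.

C13H18O2

Atom tally by fragment:
  CH3OOCCH2 → C:3 H:5 O:2
  CH2 → C:1 H:2
  CH2 → C:1 H:2
  CH(C6H5) → C:7 H:6
  CH3 → C:1 H:3
Element totals:
  C: 13
  H: 18
  O: 2
Molecular formula: C13H18O2.
gcd of subscripts (13, 18, 2) = 1, so the empirical formula equals the molecular formula.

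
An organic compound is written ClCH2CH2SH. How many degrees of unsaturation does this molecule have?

Atom tally by fragment:
  ClCH2 → C:1 H:2 Cl:1
  CH2SH → C:1 H:3 S:1
Element totals:
  C: 2
  H: 5
  Cl: 1
  S: 1
Molecular formula: C2H5ClS.
DoU = (2C + 2 + N − H − X) / 2 = (2·2 + 2 + 0 − 5 − 1) / 2 = 0.

0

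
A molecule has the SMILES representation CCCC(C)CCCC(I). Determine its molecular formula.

Atom tally by fragment:
  CH3 → C:1 H:3
  CH2 → C:1 H:2
  CH2 → C:1 H:2
  CH(CH3) → C:2 H:4
  CH2 → C:1 H:2
  CH2 → C:1 H:2
  CH2 → C:1 H:2
  CH2I → C:1 H:2 I:1
Element totals:
  C: 9
  H: 19
  I: 1

C9H19I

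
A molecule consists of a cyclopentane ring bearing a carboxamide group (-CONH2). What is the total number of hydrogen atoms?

Atom tally by fragment:
  cyclopentane ring core → C:5 H:10
  (− 1 ring H displaced by substituents)
  + CONH2 → C:1 H:2 O:1 N:1
Element totals:
  C: 6
  H: 11
  N: 1
  O: 1

11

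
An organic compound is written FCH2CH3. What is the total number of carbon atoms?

2

Element totals:
  C: 2
  H: 5
  F: 1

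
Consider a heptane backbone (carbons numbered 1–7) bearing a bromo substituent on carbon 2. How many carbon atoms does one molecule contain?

7

Atom tally by fragment:
  CH3 → C:1 H:3
  CH(Br) → C:1 H:1 Br:1
  CH2 → C:1 H:2
  CH2 → C:1 H:2
  CH2 → C:1 H:2
  CH2 → C:1 H:2
  CH3 → C:1 H:3
Element totals:
  C: 7
  H: 15
  Br: 1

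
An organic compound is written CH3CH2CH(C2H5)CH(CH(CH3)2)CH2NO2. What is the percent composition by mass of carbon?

Atom tally by fragment:
  CH3 → C:1 H:3
  CH2 → C:1 H:2
  CH(C2H5) → C:3 H:6
  CH(CH(CH3)2) → C:4 H:8
  CH2NO2 → C:1 H:2 N:1 O:2
Element totals:
  C: 10
  H: 21
  N: 1
  O: 2
Molecular formula: C10H21NO2.
Molar mass = 187.283 g/mol.
Mass from C: 10 × 12.011 = 120.110 g/mol.
%C = 120.110 / 187.283 × 100 = 64.13%.

64.13%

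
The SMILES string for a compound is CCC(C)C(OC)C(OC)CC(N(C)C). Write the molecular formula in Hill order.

C12H27NO2

Atom tally by fragment:
  CH3 → C:1 H:3
  CH2 → C:1 H:2
  CH(CH3) → C:2 H:4
  CH(OCH3) → C:2 H:4 O:1
  CH(OCH3) → C:2 H:4 O:1
  CH2 → C:1 H:2
  CH2N(CH3)2 → C:3 H:8 N:1
Element totals:
  C: 12
  H: 27
  N: 1
  O: 2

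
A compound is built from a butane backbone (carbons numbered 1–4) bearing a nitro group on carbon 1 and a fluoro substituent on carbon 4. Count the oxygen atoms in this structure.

2

Atom tally by fragment:
  O2NCH2 → C:1 H:2 N:1 O:2
  CH2 → C:1 H:2
  CH2 → C:1 H:2
  CH2F → C:1 H:2 F:1
Element totals:
  C: 4
  H: 8
  F: 1
  N: 1
  O: 2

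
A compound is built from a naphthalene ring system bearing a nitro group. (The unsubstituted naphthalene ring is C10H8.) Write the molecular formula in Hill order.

C10H7NO2

Atom tally by fragment:
  naphthalene ring system core → C:10 H:8
  (− 1 ring H displaced by substituents)
  + NO2 → N:1 O:2
Element totals:
  C: 10
  H: 7
  N: 1
  O: 2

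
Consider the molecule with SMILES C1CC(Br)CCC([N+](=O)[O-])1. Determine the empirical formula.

C6H10BrNO2

Atom tally by fragment:
  cyclohexane ring core → C:6 H:12
  (− 2 ring H displaced by substituents)
  + Br → Br:1
  + NO2 → N:1 O:2
Element totals:
  C: 6
  H: 10
  Br: 1
  N: 1
  O: 2
Molecular formula: C6H10BrNO2.
gcd of subscripts (1, 6, 10, 1, 2) = 1, so the empirical formula equals the molecular formula.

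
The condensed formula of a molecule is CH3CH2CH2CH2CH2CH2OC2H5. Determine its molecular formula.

Atom tally by fragment:
  CH3 → C:1 H:3
  CH2 → C:1 H:2
  CH2 → C:1 H:2
  CH2 → C:1 H:2
  CH2 → C:1 H:2
  CH2OC2H5 → C:3 H:7 O:1
Element totals:
  C: 8
  H: 18
  O: 1

C8H18O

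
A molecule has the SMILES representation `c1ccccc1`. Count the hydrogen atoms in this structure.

6

Atom tally by fragment:
  benzene ring core → C:6 H:6
Element totals:
  C: 6
  H: 6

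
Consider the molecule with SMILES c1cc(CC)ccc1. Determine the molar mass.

106.17 g/mol

Atom tally by fragment:
  benzene ring core → C:6 H:6
  (− 1 ring H displaced by substituents)
  + C2H5 → C:2 H:5
Element totals:
  C: 8
  H: 10
Molecular formula: C8H10.
  M = 8(12.011) + 10(1.008)
    = 96.088 + 10.080 = 106.168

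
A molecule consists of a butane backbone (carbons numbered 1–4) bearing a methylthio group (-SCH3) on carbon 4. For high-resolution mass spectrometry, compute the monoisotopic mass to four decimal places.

104.0660

Atom tally by fragment:
  CH3 → C:1 H:3
  CH2 → C:1 H:2
  CH2 → C:1 H:2
  CH2SCH3 → C:2 H:5 S:1
Element totals:
  C: 5
  H: 12
  S: 1
Molecular formula: C5H12S.
  M = 5(12.0) + 12(1.007825) + 31.972071
    = 60.000000 + 12.093900 + 31.972071 = 104.065971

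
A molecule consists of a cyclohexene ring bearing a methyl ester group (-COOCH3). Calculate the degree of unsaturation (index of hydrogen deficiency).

Atom tally by fragment:
  cyclohexene ring core → C:6 H:10
  (− 1 ring H displaced by substituents)
  + COOCH3 → C:2 H:3 O:2
Element totals:
  C: 8
  H: 12
  O: 2
Molecular formula: C8H12O2.
DoU = (2C + 2 + N − H − X) / 2 = (2·8 + 2 + 0 − 12 − 0) / 2 = 3.

3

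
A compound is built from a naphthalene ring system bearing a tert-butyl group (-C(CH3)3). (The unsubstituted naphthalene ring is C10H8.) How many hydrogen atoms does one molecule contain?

16

Atom tally by fragment:
  naphthalene ring system core → C:10 H:8
  (− 1 ring H displaced by substituents)
  + C(CH3)3 → C:4 H:9
Element totals:
  C: 14
  H: 16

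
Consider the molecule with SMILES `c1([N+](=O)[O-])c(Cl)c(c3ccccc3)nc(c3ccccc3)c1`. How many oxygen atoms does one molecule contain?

2

Atom tally by fragment:
  pyridine ring core → C:5 H:5 N:1
  (− 4 ring H displaced by substituents)
  + NO2 → N:1 O:2
  + Cl → Cl:1
  + C6H5 → C:6 H:5
  + C6H5 → C:6 H:5
Element totals:
  C: 17
  H: 11
  Cl: 1
  N: 2
  O: 2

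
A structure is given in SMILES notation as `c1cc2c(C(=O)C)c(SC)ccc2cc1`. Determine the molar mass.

Atom tally by fragment:
  naphthalene ring system core → C:10 H:8
  (− 2 ring H displaced by substituents)
  + COCH3 → C:2 H:3 O:1
  + SCH3 → C:1 H:3 S:1
Element totals:
  C: 13
  H: 12
  O: 1
  S: 1
Molecular formula: C13H12OS.
  M = 13(12.011) + 12(1.008) + 15.999 + 32.06
    = 156.143 + 12.096 + 15.999 + 32.060 = 216.298

216.30 g/mol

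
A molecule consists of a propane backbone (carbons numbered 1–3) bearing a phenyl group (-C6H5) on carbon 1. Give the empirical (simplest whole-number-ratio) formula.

Atom tally by fragment:
  C6H5CH2 → C:7 H:7
  CH2 → C:1 H:2
  CH3 → C:1 H:3
Element totals:
  C: 9
  H: 12
Molecular formula: C9H12.
gcd of subscripts = 3; dividing each by 3:
  C: 9/3 = 3
  H: 12/3 = 4

C3H4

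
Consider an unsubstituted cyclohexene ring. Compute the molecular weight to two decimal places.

82.15 g/mol

Atom tally by fragment:
  cyclohexene ring core → C:6 H:10
Element totals:
  C: 6
  H: 10
Molecular formula: C6H10.
  M = 6(12.011) + 10(1.008)
    = 72.066 + 10.080 = 82.146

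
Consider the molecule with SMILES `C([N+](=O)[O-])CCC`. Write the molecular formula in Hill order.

C4H9NO2

Atom tally by fragment:
  O2NCH2 → C:1 H:2 N:1 O:2
  CH2 → C:1 H:2
  CH2 → C:1 H:2
  CH3 → C:1 H:3
Element totals:
  C: 4
  H: 9
  N: 1
  O: 2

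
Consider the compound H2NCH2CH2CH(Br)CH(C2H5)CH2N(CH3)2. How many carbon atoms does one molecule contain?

Atom tally by fragment:
  H2NCH2 → C:1 H:4 N:1
  CH2 → C:1 H:2
  CH(Br) → C:1 H:1 Br:1
  CH(C2H5) → C:3 H:6
  CH2N(CH3)2 → C:3 H:8 N:1
Element totals:
  C: 9
  H: 21
  Br: 1
  N: 2

9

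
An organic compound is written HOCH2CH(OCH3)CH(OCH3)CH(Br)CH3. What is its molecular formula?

C7H15BrO3

Element totals:
  C: 7
  H: 15
  Br: 1
  O: 3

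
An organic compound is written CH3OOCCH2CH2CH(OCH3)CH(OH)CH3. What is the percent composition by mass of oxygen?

Element totals:
  C: 8
  H: 16
  O: 4
Molecular formula: C8H16O4.
Molar mass = 176.212 g/mol.
Mass from O: 4 × 15.999 = 63.996 g/mol.
%O = 63.996 / 176.212 × 100 = 36.32%.

36.32%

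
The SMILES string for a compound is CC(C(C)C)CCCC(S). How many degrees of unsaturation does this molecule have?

0

Atom tally by fragment:
  CH3 → C:1 H:3
  CH(CH(CH3)2) → C:4 H:8
  CH2 → C:1 H:2
  CH2 → C:1 H:2
  CH2 → C:1 H:2
  CH2SH → C:1 H:3 S:1
Element totals:
  C: 9
  H: 20
  S: 1
Molecular formula: C9H20S.
DoU = (2C + 2 + N − H − X) / 2 = (2·9 + 2 + 0 − 20 − 0) / 2 = 0.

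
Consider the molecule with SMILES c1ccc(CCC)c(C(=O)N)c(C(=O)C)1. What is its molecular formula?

C12H15NO2

Atom tally by fragment:
  benzene ring core → C:6 H:6
  (− 3 ring H displaced by substituents)
  + CH2CH2CH3 → C:3 H:7
  + CONH2 → C:1 H:2 O:1 N:1
  + COCH3 → C:2 H:3 O:1
Element totals:
  C: 12
  H: 15
  N: 1
  O: 2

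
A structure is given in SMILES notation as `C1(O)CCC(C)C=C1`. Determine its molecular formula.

C7H12O

Atom tally by fragment:
  cyclohexene ring core → C:6 H:10
  (− 2 ring H displaced by substituents)
  + OH → O:1 H:1
  + CH3 → C:1 H:3
Element totals:
  C: 7
  H: 12
  O: 1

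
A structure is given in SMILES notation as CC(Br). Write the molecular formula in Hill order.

C2H5Br

Atom tally by fragment:
  CH3 → C:1 H:3
  CH2Br → C:1 H:2 Br:1
Element totals:
  C: 2
  H: 5
  Br: 1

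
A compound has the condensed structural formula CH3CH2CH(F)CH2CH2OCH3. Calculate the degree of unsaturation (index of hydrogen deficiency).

Atom tally by fragment:
  CH3 → C:1 H:3
  CH2 → C:1 H:2
  CH(F) → C:1 H:1 F:1
  CH2 → C:1 H:2
  CH2OCH3 → C:2 H:5 O:1
Element totals:
  C: 6
  H: 13
  F: 1
  O: 1
Molecular formula: C6H13FO.
DoU = (2C + 2 + N − H − X) / 2 = (2·6 + 2 + 0 − 13 − 1) / 2 = 0.

0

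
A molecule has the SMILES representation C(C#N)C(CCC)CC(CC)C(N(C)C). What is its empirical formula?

C13H26N2

Atom tally by fragment:
  NCCH2 → C:2 H:2 N:1
  CH(CH2CH2CH3) → C:4 H:8
  CH2 → C:1 H:2
  CH(C2H5) → C:3 H:6
  CH2N(CH3)2 → C:3 H:8 N:1
Element totals:
  C: 13
  H: 26
  N: 2
Molecular formula: C13H26N2.
gcd of subscripts (13, 26, 2) = 1, so the empirical formula equals the molecular formula.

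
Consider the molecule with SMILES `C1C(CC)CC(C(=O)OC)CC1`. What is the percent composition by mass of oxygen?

18.79%

Atom tally by fragment:
  cyclohexane ring core → C:6 H:12
  (− 2 ring H displaced by substituents)
  + C2H5 → C:2 H:5
  + COOCH3 → C:2 H:3 O:2
Element totals:
  C: 10
  H: 18
  O: 2
Molecular formula: C10H18O2.
Molar mass = 170.252 g/mol.
Mass from O: 2 × 15.999 = 31.998 g/mol.
%O = 31.998 / 170.252 × 100 = 18.79%.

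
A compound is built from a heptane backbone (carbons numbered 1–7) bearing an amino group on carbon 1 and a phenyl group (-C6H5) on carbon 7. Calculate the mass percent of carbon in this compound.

Atom tally by fragment:
  H2NCH2 → C:1 H:4 N:1
  CH2 → C:1 H:2
  CH2 → C:1 H:2
  CH2 → C:1 H:2
  CH2 → C:1 H:2
  CH2 → C:1 H:2
  CH2C6H5 → C:7 H:7
Element totals:
  C: 13
  H: 21
  N: 1
Molecular formula: C13H21N.
Molar mass = 191.318 g/mol.
Mass from C: 13 × 12.011 = 156.143 g/mol.
%C = 156.143 / 191.318 × 100 = 81.61%.

81.61%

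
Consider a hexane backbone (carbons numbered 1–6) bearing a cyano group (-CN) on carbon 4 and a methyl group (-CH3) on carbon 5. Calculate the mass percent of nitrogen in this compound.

11.19%

Atom tally by fragment:
  CH3 → C:1 H:3
  CH2 → C:1 H:2
  CH2 → C:1 H:2
  CH(CN) → C:2 H:1 N:1
  CH(CH3) → C:2 H:4
  CH3 → C:1 H:3
Element totals:
  C: 8
  H: 15
  N: 1
Molecular formula: C8H15N.
Molar mass = 125.215 g/mol.
Mass from N: 1 × 14.007 = 14.007 g/mol.
%N = 14.007 / 125.215 × 100 = 11.19%.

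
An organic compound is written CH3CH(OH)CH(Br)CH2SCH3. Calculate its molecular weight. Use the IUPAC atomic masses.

199.11 g/mol

Atom tally by fragment:
  CH3 → C:1 H:3
  CH(OH) → C:1 H:2 O:1
  CH(Br) → C:1 H:1 Br:1
  CH2SCH3 → C:2 H:5 S:1
Element totals:
  C: 5
  H: 11
  Br: 1
  O: 1
  S: 1
Molecular formula: C5H11BrOS.
  M = 5(12.011) + 11(1.008) + 79.904 + 15.999 + 32.06
    = 60.055 + 11.088 + 79.904 + 15.999 + 32.060 = 199.106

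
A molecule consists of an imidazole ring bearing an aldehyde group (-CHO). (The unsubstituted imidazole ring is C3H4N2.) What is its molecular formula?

Atom tally by fragment:
  imidazole ring core → C:3 H:4 N:2
  (− 1 ring H displaced by substituents)
  + CHO → C:1 H:1 O:1
Element totals:
  C: 4
  H: 4
  N: 2
  O: 1

C4H4N2O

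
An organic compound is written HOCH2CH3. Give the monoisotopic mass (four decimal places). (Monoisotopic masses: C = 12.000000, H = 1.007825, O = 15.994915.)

46.0419

Atom tally by fragment:
  HOCH2 → C:1 H:3 O:1
  CH3 → C:1 H:3
Element totals:
  C: 2
  H: 6
  O: 1
Molecular formula: C2H6O.
  M = 2(12.0) + 6(1.007825) + 15.994915
    = 24.000000 + 6.046950 + 15.994915 = 46.041865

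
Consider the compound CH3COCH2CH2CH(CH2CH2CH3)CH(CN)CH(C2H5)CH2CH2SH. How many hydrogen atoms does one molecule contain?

27

Element totals:
  C: 15
  H: 27
  N: 1
  O: 1
  S: 1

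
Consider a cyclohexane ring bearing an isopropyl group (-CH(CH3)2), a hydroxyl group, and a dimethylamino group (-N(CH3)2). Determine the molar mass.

185.31 g/mol

Atom tally by fragment:
  cyclohexane ring core → C:6 H:12
  (− 3 ring H displaced by substituents)
  + CH(CH3)2 → C:3 H:7
  + OH → O:1 H:1
  + N(CH3)2 → N:1 C:2 H:6
Element totals:
  C: 11
  H: 23
  N: 1
  O: 1
Molecular formula: C11H23NO.
  M = 11(12.011) + 23(1.008) + 14.007 + 15.999
    = 132.121 + 23.184 + 14.007 + 15.999 = 185.311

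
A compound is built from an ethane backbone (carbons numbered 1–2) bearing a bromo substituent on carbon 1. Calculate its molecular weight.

Atom tally by fragment:
  BrCH2 → C:1 H:2 Br:1
  CH3 → C:1 H:3
Element totals:
  C: 2
  H: 5
  Br: 1
Molecular formula: C2H5Br.
  M = 2(12.011) + 5(1.008) + 79.904
    = 24.022 + 5.040 + 79.904 = 108.966

108.97 g/mol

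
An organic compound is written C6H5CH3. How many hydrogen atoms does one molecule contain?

Atom tally by fragment:
  benzene ring core → C:6 H:6
  (− 1 ring H displaced by substituents)
  + CH3 → C:1 H:3
Element totals:
  C: 7
  H: 8

8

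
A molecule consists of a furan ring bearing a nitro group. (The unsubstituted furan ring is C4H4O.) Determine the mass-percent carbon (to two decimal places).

Atom tally by fragment:
  furan ring core → C:4 H:4 O:1
  (− 1 ring H displaced by substituents)
  + NO2 → N:1 O:2
Element totals:
  C: 4
  H: 3
  N: 1
  O: 3
Molecular formula: C4H3NO3.
Molar mass = 113.072 g/mol.
Mass from C: 4 × 12.011 = 48.044 g/mol.
%C = 48.044 / 113.072 × 100 = 42.49%.

42.49%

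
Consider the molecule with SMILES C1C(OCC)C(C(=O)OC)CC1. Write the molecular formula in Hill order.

C9H16O3

Atom tally by fragment:
  cyclopentane ring core → C:5 H:10
  (− 2 ring H displaced by substituents)
  + OC2H5 → C:2 H:5 O:1
  + COOCH3 → C:2 H:3 O:2
Element totals:
  C: 9
  H: 16
  O: 3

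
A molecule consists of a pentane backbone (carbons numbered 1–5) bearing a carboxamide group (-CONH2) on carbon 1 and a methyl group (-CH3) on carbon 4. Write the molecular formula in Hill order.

Atom tally by fragment:
  H2NOCCH2 → C:2 H:4 O:1 N:1
  CH2 → C:1 H:2
  CH2 → C:1 H:2
  CH(CH3) → C:2 H:4
  CH3 → C:1 H:3
Element totals:
  C: 7
  H: 15
  N: 1
  O: 1

C7H15NO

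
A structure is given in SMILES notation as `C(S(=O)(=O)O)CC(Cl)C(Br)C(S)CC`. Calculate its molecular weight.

325.66 g/mol

Atom tally by fragment:
  HO3SCH2 → C:1 H:3 S:1 O:3
  CH2 → C:1 H:2
  CH(Cl) → C:1 H:1 Cl:1
  CH(Br) → C:1 H:1 Br:1
  CH(SH) → C:1 H:2 S:1
  CH2 → C:1 H:2
  CH3 → C:1 H:3
Element totals:
  C: 7
  H: 14
  Br: 1
  Cl: 1
  O: 3
  S: 2
Molecular formula: C7H14BrClO3S2.
  M = 7(12.011) + 14(1.008) + 79.904 + 35.45 + 3(15.999) + 2(32.06)
    = 84.077 + 14.112 + 79.904 + 35.450 + 47.997 + 64.120 = 325.660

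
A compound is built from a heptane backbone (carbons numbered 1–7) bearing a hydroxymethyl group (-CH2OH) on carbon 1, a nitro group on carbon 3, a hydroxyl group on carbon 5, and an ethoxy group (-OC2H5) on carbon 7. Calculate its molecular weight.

Atom tally by fragment:
  HOCH2CH2 → C:2 H:5 O:1
  CH2 → C:1 H:2
  CH(NO2) → C:1 H:1 N:1 O:2
  CH2 → C:1 H:2
  CH(OH) → C:1 H:2 O:1
  CH2 → C:1 H:2
  CH2OC2H5 → C:3 H:7 O:1
Element totals:
  C: 10
  H: 21
  N: 1
  O: 5
Molecular formula: C10H21NO5.
  M = 10(12.011) + 21(1.008) + 14.007 + 5(15.999)
    = 120.110 + 21.168 + 14.007 + 79.995 = 235.280

235.28 g/mol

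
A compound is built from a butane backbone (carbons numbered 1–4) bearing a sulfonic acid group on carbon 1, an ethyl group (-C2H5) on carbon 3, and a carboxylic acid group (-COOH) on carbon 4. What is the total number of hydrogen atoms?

Atom tally by fragment:
  HO3SCH2 → C:1 H:3 S:1 O:3
  CH2 → C:1 H:2
  CH(C2H5) → C:3 H:6
  CH2COOH → C:2 H:3 O:2
Element totals:
  C: 7
  H: 14
  O: 5
  S: 1

14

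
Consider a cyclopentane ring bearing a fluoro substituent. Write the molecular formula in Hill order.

C5H9F

Atom tally by fragment:
  cyclopentane ring core → C:5 H:10
  (− 1 ring H displaced by substituents)
  + F → F:1
Element totals:
  C: 5
  H: 9
  F: 1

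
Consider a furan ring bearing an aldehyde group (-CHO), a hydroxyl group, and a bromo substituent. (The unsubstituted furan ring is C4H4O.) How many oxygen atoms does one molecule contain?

3

Atom tally by fragment:
  furan ring core → C:4 H:4 O:1
  (− 3 ring H displaced by substituents)
  + CHO → C:1 H:1 O:1
  + OH → O:1 H:1
  + Br → Br:1
Element totals:
  C: 5
  H: 3
  Br: 1
  O: 3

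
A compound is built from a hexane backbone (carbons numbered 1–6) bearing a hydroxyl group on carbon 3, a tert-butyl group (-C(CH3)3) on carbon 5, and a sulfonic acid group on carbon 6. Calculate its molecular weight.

Atom tally by fragment:
  CH3 → C:1 H:3
  CH2 → C:1 H:2
  CH(OH) → C:1 H:2 O:1
  CH2 → C:1 H:2
  CH(C(CH3)3) → C:5 H:10
  CH2SO3H → C:1 H:3 S:1 O:3
Element totals:
  C: 10
  H: 22
  O: 4
  S: 1
Molecular formula: C10H22O4S.
  M = 10(12.011) + 22(1.008) + 4(15.999) + 32.06
    = 120.110 + 22.176 + 63.996 + 32.060 = 238.342

238.34 g/mol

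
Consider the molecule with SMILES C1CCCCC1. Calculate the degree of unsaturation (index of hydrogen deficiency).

1

Atom tally by fragment:
  cyclohexane ring core → C:6 H:12
Element totals:
  C: 6
  H: 12
Molecular formula: C6H12.
DoU = (2C + 2 + N − H − X) / 2 = (2·6 + 2 + 0 − 12 − 0) / 2 = 1.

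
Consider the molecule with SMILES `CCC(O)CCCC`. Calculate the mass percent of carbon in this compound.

Atom tally by fragment:
  CH3 → C:1 H:3
  CH2 → C:1 H:2
  CH(OH) → C:1 H:2 O:1
  CH2 → C:1 H:2
  CH2 → C:1 H:2
  CH2 → C:1 H:2
  CH3 → C:1 H:3
Element totals:
  C: 7
  H: 16
  O: 1
Molecular formula: C7H16O.
Molar mass = 116.204 g/mol.
Mass from C: 7 × 12.011 = 84.077 g/mol.
%C = 84.077 / 116.204 × 100 = 72.35%.

72.35%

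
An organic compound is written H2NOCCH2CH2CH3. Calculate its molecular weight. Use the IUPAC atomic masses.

87.12 g/mol

Atom tally by fragment:
  H2NOCCH2 → C:2 H:4 O:1 N:1
  CH2 → C:1 H:2
  CH3 → C:1 H:3
Element totals:
  C: 4
  H: 9
  N: 1
  O: 1
Molecular formula: C4H9NO.
  M = 4(12.011) + 9(1.008) + 14.007 + 15.999
    = 48.044 + 9.072 + 14.007 + 15.999 = 87.122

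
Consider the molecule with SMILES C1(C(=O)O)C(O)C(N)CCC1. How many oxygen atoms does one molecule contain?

3

Atom tally by fragment:
  cyclohexane ring core → C:6 H:12
  (− 3 ring H displaced by substituents)
  + COOH → C:1 H:1 O:2
  + OH → O:1 H:1
  + NH2 → N:1 H:2
Element totals:
  C: 7
  H: 13
  N: 1
  O: 3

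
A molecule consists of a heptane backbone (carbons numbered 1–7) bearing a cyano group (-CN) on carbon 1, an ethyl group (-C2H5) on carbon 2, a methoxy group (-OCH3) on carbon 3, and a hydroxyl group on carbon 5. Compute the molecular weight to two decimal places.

Atom tally by fragment:
  NCCH2 → C:2 H:2 N:1
  CH(C2H5) → C:3 H:6
  CH(OCH3) → C:2 H:4 O:1
  CH2 → C:1 H:2
  CH(OH) → C:1 H:2 O:1
  CH2 → C:1 H:2
  CH3 → C:1 H:3
Element totals:
  C: 11
  H: 21
  N: 1
  O: 2
Molecular formula: C11H21NO2.
  M = 11(12.011) + 21(1.008) + 14.007 + 2(15.999)
    = 132.121 + 21.168 + 14.007 + 31.998 = 199.294

199.29 g/mol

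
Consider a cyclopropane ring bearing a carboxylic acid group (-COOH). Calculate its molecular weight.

Atom tally by fragment:
  cyclopropane ring core → C:3 H:6
  (− 1 ring H displaced by substituents)
  + COOH → C:1 H:1 O:2
Element totals:
  C: 4
  H: 6
  O: 2
Molecular formula: C4H6O2.
  M = 4(12.011) + 6(1.008) + 2(15.999)
    = 48.044 + 6.048 + 31.998 = 86.090

86.09 g/mol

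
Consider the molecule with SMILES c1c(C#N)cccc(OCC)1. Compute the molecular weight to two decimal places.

Atom tally by fragment:
  benzene ring core → C:6 H:6
  (− 2 ring H displaced by substituents)
  + CN → C:1 N:1
  + OC2H5 → C:2 H:5 O:1
Element totals:
  C: 9
  H: 9
  N: 1
  O: 1
Molecular formula: C9H9NO.
  M = 9(12.011) + 9(1.008) + 14.007 + 15.999
    = 108.099 + 9.072 + 14.007 + 15.999 = 147.177

147.18 g/mol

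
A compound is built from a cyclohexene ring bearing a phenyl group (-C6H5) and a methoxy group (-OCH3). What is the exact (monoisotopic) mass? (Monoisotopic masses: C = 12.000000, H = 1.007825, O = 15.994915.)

Atom tally by fragment:
  cyclohexene ring core → C:6 H:10
  (− 2 ring H displaced by substituents)
  + C6H5 → C:6 H:5
  + OCH3 → C:1 H:3 O:1
Element totals:
  C: 13
  H: 16
  O: 1
Molecular formula: C13H16O.
  M = 13(12.0) + 16(1.007825) + 15.994915
    = 156.000000 + 16.125200 + 15.994915 = 188.120115

188.1201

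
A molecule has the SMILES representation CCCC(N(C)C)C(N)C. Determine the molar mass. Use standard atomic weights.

144.26 g/mol

Atom tally by fragment:
  CH3 → C:1 H:3
  CH2 → C:1 H:2
  CH2 → C:1 H:2
  CH(N(CH3)2) → C:3 H:7 N:1
  CH(NH2) → C:1 H:3 N:1
  CH3 → C:1 H:3
Element totals:
  C: 8
  H: 20
  N: 2
Molecular formula: C8H20N2.
  M = 8(12.011) + 20(1.008) + 2(14.007)
    = 96.088 + 20.160 + 28.014 = 144.262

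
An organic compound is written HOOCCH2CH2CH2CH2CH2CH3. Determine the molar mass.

Atom tally by fragment:
  HOOCCH2 → C:2 H:3 O:2
  CH2 → C:1 H:2
  CH2 → C:1 H:2
  CH2 → C:1 H:2
  CH2 → C:1 H:2
  CH3 → C:1 H:3
Element totals:
  C: 7
  H: 14
  O: 2
Molecular formula: C7H14O2.
  M = 7(12.011) + 14(1.008) + 2(15.999)
    = 84.077 + 14.112 + 31.998 = 130.187

130.19 g/mol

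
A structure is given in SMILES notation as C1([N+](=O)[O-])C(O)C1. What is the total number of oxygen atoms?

Atom tally by fragment:
  cyclopropane ring core → C:3 H:6
  (− 2 ring H displaced by substituents)
  + NO2 → N:1 O:2
  + OH → O:1 H:1
Element totals:
  C: 3
  H: 5
  N: 1
  O: 3

3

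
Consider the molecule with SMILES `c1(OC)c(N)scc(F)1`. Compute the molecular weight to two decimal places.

147.17 g/mol

Atom tally by fragment:
  thiophene ring core → C:4 H:4 S:1
  (− 3 ring H displaced by substituents)
  + OCH3 → C:1 H:3 O:1
  + NH2 → N:1 H:2
  + F → F:1
Element totals:
  C: 5
  H: 6
  F: 1
  N: 1
  O: 1
  S: 1
Molecular formula: C5H6FNOS.
  M = 5(12.011) + 6(1.008) + 18.998 + 14.007 + 15.999 + 32.06
    = 60.055 + 6.048 + 18.998 + 14.007 + 15.999 + 32.060 = 147.167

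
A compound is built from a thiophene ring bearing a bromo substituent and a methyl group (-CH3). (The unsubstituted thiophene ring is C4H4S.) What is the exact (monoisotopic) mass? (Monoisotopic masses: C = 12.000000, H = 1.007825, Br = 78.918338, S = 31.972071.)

175.9295

Atom tally by fragment:
  thiophene ring core → C:4 H:4 S:1
  (− 2 ring H displaced by substituents)
  + Br → Br:1
  + CH3 → C:1 H:3
Element totals:
  C: 5
  H: 5
  Br: 1
  S: 1
Molecular formula: C5H5BrS.
  M = 5(12.0) + 5(1.007825) + 78.918338 + 31.972071
    = 60.000000 + 5.039125 + 78.918338 + 31.972071 = 175.929534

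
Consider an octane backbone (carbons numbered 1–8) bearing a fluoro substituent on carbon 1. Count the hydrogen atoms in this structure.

Atom tally by fragment:
  FCH2 → C:1 H:2 F:1
  CH2 → C:1 H:2
  CH2 → C:1 H:2
  CH2 → C:1 H:2
  CH2 → C:1 H:2
  CH2 → C:1 H:2
  CH2 → C:1 H:2
  CH3 → C:1 H:3
Element totals:
  C: 8
  H: 17
  F: 1

17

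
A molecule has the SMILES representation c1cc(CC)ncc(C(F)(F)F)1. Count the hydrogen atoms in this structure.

Atom tally by fragment:
  pyridine ring core → C:5 H:5 N:1
  (− 2 ring H displaced by substituents)
  + C2H5 → C:2 H:5
  + CF3 → C:1 F:3
Element totals:
  C: 8
  H: 8
  F: 3
  N: 1

8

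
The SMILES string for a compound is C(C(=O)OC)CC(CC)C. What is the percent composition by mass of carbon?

Atom tally by fragment:
  CH3OOCCH2 → C:3 H:5 O:2
  CH2 → C:1 H:2
  CH(C2H5) → C:3 H:6
  CH3 → C:1 H:3
Element totals:
  C: 8
  H: 16
  O: 2
Molecular formula: C8H16O2.
Molar mass = 144.214 g/mol.
Mass from C: 8 × 12.011 = 96.088 g/mol.
%C = 96.088 / 144.214 × 100 = 66.63%.

66.63%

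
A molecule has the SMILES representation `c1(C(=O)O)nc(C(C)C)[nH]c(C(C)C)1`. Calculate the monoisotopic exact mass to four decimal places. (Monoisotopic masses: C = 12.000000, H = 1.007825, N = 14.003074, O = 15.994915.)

196.1212

Atom tally by fragment:
  imidazole ring core → C:3 H:4 N:2
  (− 3 ring H displaced by substituents)
  + COOH → C:1 H:1 O:2
  + CH(CH3)2 → C:3 H:7
  + CH(CH3)2 → C:3 H:7
Element totals:
  C: 10
  H: 16
  N: 2
  O: 2
Molecular formula: C10H16N2O2.
  M = 10(12.0) + 16(1.007825) + 2(14.003074) + 2(15.994915)
    = 120.000000 + 16.125200 + 28.006148 + 31.989830 = 196.121178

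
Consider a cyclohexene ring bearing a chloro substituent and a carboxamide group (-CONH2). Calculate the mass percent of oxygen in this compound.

Atom tally by fragment:
  cyclohexene ring core → C:6 H:10
  (− 2 ring H displaced by substituents)
  + Cl → Cl:1
  + CONH2 → C:1 H:2 O:1 N:1
Element totals:
  C: 7
  H: 10
  Cl: 1
  N: 1
  O: 1
Molecular formula: C7H10ClNO.
Molar mass = 159.613 g/mol.
Mass from O: 1 × 15.999 = 15.999 g/mol.
%O = 15.999 / 159.613 × 100 = 10.02%.

10.02%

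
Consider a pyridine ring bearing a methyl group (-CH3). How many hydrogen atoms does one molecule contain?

7

Atom tally by fragment:
  pyridine ring core → C:5 H:5 N:1
  (− 1 ring H displaced by substituents)
  + CH3 → C:1 H:3
Element totals:
  C: 6
  H: 7
  N: 1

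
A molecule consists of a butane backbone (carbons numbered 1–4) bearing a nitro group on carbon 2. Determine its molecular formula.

Atom tally by fragment:
  CH3 → C:1 H:3
  CH(NO2) → C:1 H:1 N:1 O:2
  CH2 → C:1 H:2
  CH3 → C:1 H:3
Element totals:
  C: 4
  H: 9
  N: 1
  O: 2

C4H9NO2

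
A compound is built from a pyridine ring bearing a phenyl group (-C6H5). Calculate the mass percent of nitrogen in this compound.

9.03%

Atom tally by fragment:
  pyridine ring core → C:5 H:5 N:1
  (− 1 ring H displaced by substituents)
  + C6H5 → C:6 H:5
Element totals:
  C: 11
  H: 9
  N: 1
Molecular formula: C11H9N.
Molar mass = 155.200 g/mol.
Mass from N: 1 × 14.007 = 14.007 g/mol.
%N = 14.007 / 155.200 × 100 = 9.03%.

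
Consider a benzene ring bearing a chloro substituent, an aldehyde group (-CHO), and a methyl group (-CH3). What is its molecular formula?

Atom tally by fragment:
  benzene ring core → C:6 H:6
  (− 3 ring H displaced by substituents)
  + Cl → Cl:1
  + CHO → C:1 H:1 O:1
  + CH3 → C:1 H:3
Element totals:
  C: 8
  H: 7
  Cl: 1
  O: 1

C8H7ClO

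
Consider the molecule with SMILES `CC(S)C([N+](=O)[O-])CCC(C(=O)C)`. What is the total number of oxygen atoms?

Atom tally by fragment:
  CH3 → C:1 H:3
  CH(SH) → C:1 H:2 S:1
  CH(NO2) → C:1 H:1 N:1 O:2
  CH2 → C:1 H:2
  CH2 → C:1 H:2
  CH2COCH3 → C:3 H:5 O:1
Element totals:
  C: 8
  H: 15
  N: 1
  O: 3
  S: 1

3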